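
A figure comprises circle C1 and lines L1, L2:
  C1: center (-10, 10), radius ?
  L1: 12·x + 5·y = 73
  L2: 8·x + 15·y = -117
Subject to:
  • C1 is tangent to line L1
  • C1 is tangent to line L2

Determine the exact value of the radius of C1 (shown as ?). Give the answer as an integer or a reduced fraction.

1. [C1‖L1]  r_C1² − 121 = 0  ⇒  r_C1 = 11 (r>0 drops 1)
2. [C1‖L2]  r_C1² − 121 = 0  ⇒  r_C1 = 11 (r>0 drops 1)

11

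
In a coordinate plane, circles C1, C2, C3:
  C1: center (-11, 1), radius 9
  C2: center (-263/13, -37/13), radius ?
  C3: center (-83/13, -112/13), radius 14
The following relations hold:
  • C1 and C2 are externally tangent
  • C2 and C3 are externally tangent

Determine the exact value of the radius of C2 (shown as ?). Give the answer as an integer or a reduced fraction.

1. [ext C1·C2]  r_C2² + 18r_C2 − 19 = 0  ⇒  r_C2 = 1 (r>0 drops 1)
2. [ext C2·C3]  r_C2² + 28r_C2 − 29 = 0  ⇒  r_C2 = 1 (r>0 drops 1)

1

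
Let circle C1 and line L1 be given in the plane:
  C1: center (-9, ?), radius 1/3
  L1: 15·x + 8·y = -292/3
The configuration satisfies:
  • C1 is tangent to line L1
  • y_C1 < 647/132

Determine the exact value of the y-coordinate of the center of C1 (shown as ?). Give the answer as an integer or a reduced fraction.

1. [C1‖L1]  y_C1² − (113/12)y_C1 + 65/3 = 0  ⇒  y_C1 = 4 or 65/12
2. given y_C1 < 647/132: keep 4

4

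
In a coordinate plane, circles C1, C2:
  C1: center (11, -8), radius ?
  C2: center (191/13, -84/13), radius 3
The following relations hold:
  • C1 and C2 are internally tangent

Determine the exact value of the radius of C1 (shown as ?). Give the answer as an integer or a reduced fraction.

7

1. [int C1,C2]  r_C1² − 6r_C1 − 7 = 0  ⇒  r_C1 = 7 (r>0 drops 1)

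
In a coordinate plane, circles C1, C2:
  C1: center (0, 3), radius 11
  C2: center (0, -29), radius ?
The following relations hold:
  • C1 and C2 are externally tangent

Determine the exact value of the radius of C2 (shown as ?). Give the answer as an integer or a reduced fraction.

1. [ext C1·C2]  r_C2² + 22r_C2 − 903 = 0  ⇒  r_C2 = 21 (r>0 drops 1)

21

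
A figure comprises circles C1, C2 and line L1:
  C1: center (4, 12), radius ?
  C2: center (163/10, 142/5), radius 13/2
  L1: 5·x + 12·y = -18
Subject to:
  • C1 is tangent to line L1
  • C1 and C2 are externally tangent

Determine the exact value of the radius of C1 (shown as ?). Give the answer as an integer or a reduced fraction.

14

1. [C1‖L1]  r_C1² − 196 = 0  ⇒  r_C1 = 14 (r>0 drops 1)
2. [ext C1·C2]  r_C1² + 13r_C1 − 378 = 0  ⇒  r_C1 = 14 (r>0 drops 1)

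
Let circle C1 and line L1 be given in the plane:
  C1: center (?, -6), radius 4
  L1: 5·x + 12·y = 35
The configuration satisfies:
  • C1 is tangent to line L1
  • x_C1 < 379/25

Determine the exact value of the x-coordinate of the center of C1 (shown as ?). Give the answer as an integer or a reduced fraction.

1. [C1‖L1]  x_C1² − (214/5)x_C1 + 1749/5 = 0  ⇒  x_C1 = 11 or 159/5
2. given x_C1 < 379/25: keep 11

11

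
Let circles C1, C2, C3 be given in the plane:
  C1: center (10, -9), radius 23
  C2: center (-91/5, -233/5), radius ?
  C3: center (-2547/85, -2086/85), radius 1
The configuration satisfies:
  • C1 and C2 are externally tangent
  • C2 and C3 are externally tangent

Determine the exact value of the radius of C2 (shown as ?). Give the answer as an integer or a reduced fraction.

24

1. [ext C1·C2]  r_C2² + 46r_C2 − 1680 = 0  ⇒  r_C2 = 24 (r>0 drops 1)
2. [ext C2·C3]  r_C2² + 2r_C2 − 624 = 0  ⇒  r_C2 = 24 (r>0 drops 1)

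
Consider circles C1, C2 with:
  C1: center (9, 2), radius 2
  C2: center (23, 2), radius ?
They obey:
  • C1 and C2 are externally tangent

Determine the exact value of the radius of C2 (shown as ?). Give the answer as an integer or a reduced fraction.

1. [ext C1·C2]  r_C2² + 4r_C2 − 192 = 0  ⇒  r_C2 = 12 (r>0 drops 1)

12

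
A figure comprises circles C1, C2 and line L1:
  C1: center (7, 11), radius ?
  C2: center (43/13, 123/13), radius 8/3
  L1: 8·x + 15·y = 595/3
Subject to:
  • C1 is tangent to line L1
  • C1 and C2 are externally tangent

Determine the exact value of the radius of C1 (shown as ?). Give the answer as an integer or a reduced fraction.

1. [C1‖L1]  r_C1² − 16/9 = 0  ⇒  r_C1 = 4/3 (r>0 drops 1)
2. [ext C1·C2]  r_C1² + (16/3)r_C1 − 80/9 = 0  ⇒  r_C1 = 4/3 (r>0 drops 1)

4/3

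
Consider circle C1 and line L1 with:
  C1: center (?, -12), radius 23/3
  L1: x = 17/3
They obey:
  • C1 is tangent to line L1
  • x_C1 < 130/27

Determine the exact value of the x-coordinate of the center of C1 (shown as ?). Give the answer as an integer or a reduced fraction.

1. [C1‖L1]  x_C1² − (34/3)x_C1 − 80/3 = 0  ⇒  x_C1 = -2 or 40/3
2. given x_C1 < 130/27: keep -2

-2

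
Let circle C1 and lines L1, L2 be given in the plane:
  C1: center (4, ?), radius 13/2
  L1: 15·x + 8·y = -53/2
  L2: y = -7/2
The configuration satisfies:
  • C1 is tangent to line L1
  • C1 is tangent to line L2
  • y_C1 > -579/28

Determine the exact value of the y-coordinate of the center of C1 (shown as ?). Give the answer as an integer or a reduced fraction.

3

1. [C1‖L1]  y_C1² + (173/8)y_C1 − 591/8 = 0  ⇒  y_C1 = -197/8 or 3
2. [C1‖L2]  y_C1² + 7y_C1 − 30 = 0  ⇒  y_C1 = -10 or 3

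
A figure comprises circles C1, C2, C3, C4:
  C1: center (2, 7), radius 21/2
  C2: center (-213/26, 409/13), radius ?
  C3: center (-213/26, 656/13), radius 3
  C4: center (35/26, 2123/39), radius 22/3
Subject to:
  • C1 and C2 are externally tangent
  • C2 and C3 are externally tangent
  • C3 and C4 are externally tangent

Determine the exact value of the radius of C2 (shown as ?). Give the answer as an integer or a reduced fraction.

16

1. [ext C1·C2]  r_C2² + 21r_C2 − 592 = 0  ⇒  r_C2 = 16 (r>0 drops 1)
2. [ext C2·C3]  r_C2² + 6r_C2 − 352 = 0  ⇒  r_C2 = 16 (r>0 drops 1)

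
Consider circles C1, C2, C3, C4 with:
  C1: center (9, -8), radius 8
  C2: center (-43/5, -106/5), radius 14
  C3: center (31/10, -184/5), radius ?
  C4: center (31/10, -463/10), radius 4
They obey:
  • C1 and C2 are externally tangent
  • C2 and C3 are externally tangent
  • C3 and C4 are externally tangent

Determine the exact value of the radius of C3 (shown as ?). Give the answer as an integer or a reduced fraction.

11/2

1. [ext C2·C3]  r_C3² + 28r_C3 − 737/4 = 0  ⇒  r_C3 = 11/2 (r>0 drops 1)
2. [ext C3·C4]  r_C3² + 8r_C3 − 297/4 = 0  ⇒  r_C3 = 11/2 (r>0 drops 1)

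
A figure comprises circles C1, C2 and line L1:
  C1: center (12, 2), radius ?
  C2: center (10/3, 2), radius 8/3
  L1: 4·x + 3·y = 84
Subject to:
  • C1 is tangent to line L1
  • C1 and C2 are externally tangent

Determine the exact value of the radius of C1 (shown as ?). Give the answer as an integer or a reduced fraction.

1. [C1‖L1]  r_C1² − 36 = 0  ⇒  r_C1 = 6 (r>0 drops 1)
2. [ext C1·C2]  r_C1² + (16/3)r_C1 − 68 = 0  ⇒  r_C1 = 6 (r>0 drops 1)

6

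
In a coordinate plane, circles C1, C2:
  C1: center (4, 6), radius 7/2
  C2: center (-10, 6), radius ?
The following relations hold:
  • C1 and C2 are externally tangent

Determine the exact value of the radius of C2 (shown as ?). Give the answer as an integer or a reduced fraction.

21/2

1. [ext C1·C2]  r_C2² + 7r_C2 − 735/4 = 0  ⇒  r_C2 = 21/2 (r>0 drops 1)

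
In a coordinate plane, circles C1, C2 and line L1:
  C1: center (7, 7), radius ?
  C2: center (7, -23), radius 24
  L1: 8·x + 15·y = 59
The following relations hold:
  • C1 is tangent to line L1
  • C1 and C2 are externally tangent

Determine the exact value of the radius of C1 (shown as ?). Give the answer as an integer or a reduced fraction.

1. [C1‖L1]  r_C1² − 36 = 0  ⇒  r_C1 = 6 (r>0 drops 1)
2. [ext C1·C2]  r_C1² + 48r_C1 − 324 = 0  ⇒  r_C1 = 6 (r>0 drops 1)

6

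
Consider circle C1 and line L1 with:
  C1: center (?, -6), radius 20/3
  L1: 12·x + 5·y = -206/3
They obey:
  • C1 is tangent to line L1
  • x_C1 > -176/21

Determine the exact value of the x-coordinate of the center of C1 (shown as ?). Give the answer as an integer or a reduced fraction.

1. [C1‖L1]  x_C1² + (58/9)x_C1 − 376/9 = 0  ⇒  x_C1 = -94/9 or 4
2. given x_C1 > -176/21: keep 4

4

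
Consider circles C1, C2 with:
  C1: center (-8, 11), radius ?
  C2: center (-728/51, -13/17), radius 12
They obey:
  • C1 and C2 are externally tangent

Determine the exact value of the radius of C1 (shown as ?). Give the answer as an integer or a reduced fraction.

4/3

1. [ext C1·C2]  r_C1² + 24r_C1 − 304/9 = 0  ⇒  r_C1 = 4/3 (r>0 drops 1)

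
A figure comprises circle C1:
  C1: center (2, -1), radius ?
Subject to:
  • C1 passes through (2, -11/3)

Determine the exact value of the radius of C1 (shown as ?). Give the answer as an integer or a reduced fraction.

1. [C1∋P]  r_C1² − 64/9 = 0  ⇒  r_C1 = 8/3 (r>0 drops 1)

8/3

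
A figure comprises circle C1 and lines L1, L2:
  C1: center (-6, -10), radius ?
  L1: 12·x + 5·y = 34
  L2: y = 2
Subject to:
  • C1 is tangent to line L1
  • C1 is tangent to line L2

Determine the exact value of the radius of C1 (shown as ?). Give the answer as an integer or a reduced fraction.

1. [C1‖L1]  r_C1² − 144 = 0  ⇒  r_C1 = 12 (r>0 drops 1)
2. [C1‖L2]  r_C1² − 144 = 0  ⇒  r_C1 = 12 (r>0 drops 1)

12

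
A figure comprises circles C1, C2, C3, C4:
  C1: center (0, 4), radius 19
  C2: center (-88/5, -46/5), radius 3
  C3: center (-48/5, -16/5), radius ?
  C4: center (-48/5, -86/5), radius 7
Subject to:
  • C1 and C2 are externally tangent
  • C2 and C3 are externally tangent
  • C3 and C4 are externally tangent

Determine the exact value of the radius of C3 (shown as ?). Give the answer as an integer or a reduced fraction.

1. [ext C2·C3]  r_C3² + 6r_C3 − 91 = 0  ⇒  r_C3 = 7 (r>0 drops 1)
2. [ext C3·C4]  r_C3² + 14r_C3 − 147 = 0  ⇒  r_C3 = 7 (r>0 drops 1)

7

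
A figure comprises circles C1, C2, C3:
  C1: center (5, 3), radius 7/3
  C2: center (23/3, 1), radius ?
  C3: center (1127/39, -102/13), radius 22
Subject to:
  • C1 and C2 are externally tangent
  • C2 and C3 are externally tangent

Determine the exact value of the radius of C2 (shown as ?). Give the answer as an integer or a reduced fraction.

1

1. [ext C1·C2]  r_C2² + (14/3)r_C2 − 17/3 = 0  ⇒  r_C2 = 1 (r>0 drops 1)
2. [ext C2·C3]  r_C2² + 44r_C2 − 45 = 0  ⇒  r_C2 = 1 (r>0 drops 1)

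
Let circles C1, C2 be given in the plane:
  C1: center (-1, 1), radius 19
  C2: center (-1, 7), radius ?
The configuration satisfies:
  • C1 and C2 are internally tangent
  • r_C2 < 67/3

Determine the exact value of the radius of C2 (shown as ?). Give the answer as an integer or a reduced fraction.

1. [int C1,C2]  r_C2² − 38r_C2 + 325 = 0  ⇒  r_C2 = 13 or 25
2. given r_C2 < 67/3: keep 13

13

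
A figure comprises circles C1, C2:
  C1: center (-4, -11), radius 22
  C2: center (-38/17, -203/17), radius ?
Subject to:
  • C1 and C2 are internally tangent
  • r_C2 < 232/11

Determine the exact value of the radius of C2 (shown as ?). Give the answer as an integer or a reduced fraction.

1. [int C1,C2]  r_C2² − 44r_C2 + 480 = 0  ⇒  r_C2 = 20 or 24
2. given r_C2 < 232/11: keep 20

20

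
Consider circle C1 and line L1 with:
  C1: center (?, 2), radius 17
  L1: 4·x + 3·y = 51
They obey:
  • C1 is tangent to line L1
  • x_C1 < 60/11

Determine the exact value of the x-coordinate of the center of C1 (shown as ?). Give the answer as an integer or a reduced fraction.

1. [C1‖L1]  x_C1² − (45/2)x_C1 − 325 = 0  ⇒  x_C1 = -10 or 65/2
2. given x_C1 < 60/11: keep -10

-10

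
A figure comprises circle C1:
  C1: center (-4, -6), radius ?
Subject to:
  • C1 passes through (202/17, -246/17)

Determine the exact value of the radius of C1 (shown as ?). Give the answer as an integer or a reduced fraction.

1. [C1∋P]  r_C1² − 324 = 0  ⇒  r_C1 = 18 (r>0 drops 1)

18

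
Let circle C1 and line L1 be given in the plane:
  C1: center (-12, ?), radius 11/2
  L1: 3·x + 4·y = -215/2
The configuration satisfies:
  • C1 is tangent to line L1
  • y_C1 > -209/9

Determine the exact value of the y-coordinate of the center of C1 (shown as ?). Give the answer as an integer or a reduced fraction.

-11

1. [C1‖L1]  y_C1² + (143/4)y_C1 + 1089/4 = 0  ⇒  y_C1 = -99/4 or -11
2. given y_C1 > -209/9: keep -11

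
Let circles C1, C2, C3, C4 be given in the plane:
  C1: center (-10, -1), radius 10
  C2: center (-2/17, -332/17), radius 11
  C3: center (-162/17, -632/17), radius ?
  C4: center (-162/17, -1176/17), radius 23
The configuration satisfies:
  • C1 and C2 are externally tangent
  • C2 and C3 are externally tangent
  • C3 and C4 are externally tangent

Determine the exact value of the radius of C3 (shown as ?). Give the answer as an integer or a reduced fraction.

9

1. [ext C2·C3]  r_C3² + 22r_C3 − 279 = 0  ⇒  r_C3 = 9 (r>0 drops 1)
2. [ext C3·C4]  r_C3² + 46r_C3 − 495 = 0  ⇒  r_C3 = 9 (r>0 drops 1)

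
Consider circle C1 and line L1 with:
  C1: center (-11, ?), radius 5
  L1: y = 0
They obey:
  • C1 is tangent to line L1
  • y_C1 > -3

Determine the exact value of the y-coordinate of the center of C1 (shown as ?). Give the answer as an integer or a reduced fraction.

1. [C1‖L1]  y_C1² − 25 = 0  ⇒  y_C1 = -5 or 5
2. given y_C1 > -3: keep 5

5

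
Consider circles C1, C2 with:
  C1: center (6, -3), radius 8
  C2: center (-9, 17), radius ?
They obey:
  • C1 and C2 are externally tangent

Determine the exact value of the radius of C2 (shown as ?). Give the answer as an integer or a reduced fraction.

1. [ext C1·C2]  r_C2² + 16r_C2 − 561 = 0  ⇒  r_C2 = 17 (r>0 drops 1)

17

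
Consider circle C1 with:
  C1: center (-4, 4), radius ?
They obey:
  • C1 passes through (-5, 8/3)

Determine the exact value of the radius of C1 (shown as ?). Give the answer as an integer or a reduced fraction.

5/3

1. [C1∋P]  r_C1² − 25/9 = 0  ⇒  r_C1 = 5/3 (r>0 drops 1)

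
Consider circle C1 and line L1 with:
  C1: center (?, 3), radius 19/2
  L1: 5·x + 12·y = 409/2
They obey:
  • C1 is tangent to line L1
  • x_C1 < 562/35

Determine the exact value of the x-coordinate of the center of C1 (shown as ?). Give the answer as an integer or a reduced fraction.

1. [C1‖L1]  x_C1² − (337/5)x_C1 + 2628/5 = 0  ⇒  x_C1 = 9 or 292/5
2. given x_C1 < 562/35: keep 9

9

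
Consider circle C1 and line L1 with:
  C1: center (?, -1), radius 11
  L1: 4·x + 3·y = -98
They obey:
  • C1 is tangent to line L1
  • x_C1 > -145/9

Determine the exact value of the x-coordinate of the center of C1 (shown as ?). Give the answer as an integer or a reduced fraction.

1. [C1‖L1]  x_C1² + (95/2)x_C1 + 375 = 0  ⇒  x_C1 = -75/2 or -10
2. given x_C1 > -145/9: keep -10

-10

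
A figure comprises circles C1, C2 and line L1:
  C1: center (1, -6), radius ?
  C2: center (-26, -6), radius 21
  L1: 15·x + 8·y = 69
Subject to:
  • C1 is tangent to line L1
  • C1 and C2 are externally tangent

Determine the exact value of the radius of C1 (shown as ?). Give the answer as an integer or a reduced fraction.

6

1. [C1‖L1]  r_C1² − 36 = 0  ⇒  r_C1 = 6 (r>0 drops 1)
2. [ext C1·C2]  r_C1² + 42r_C1 − 288 = 0  ⇒  r_C1 = 6 (r>0 drops 1)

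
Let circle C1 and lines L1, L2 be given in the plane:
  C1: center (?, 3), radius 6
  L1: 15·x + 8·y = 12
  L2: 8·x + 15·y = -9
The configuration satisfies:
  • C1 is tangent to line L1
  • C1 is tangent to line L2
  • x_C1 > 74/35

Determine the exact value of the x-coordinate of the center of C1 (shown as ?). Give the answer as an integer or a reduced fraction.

6

1. [C1‖L1]  x_C1² + (8/5)x_C1 − 228/5 = 0  ⇒  x_C1 = -38/5 or 6
2. [C1‖L2]  x_C1² + (27/2)x_C1 − 117 = 0  ⇒  x_C1 = -39/2 or 6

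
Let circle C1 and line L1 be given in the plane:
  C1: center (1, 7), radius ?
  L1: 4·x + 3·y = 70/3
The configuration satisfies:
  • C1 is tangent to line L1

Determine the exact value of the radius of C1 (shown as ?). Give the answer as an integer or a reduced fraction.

1. [C1‖L1]  r_C1² − 1/9 = 0  ⇒  r_C1 = 1/3 (r>0 drops 1)

1/3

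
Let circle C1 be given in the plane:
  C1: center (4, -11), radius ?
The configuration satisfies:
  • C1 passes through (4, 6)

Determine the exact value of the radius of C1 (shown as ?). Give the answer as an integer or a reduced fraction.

17

1. [C1∋P]  r_C1² − 289 = 0  ⇒  r_C1 = 17 (r>0 drops 1)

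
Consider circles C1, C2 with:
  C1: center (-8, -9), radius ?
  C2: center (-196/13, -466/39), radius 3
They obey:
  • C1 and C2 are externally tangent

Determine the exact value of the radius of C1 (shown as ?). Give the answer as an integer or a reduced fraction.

1. [ext C1·C2]  r_C1² + 6r_C1 − 448/9 = 0  ⇒  r_C1 = 14/3 (r>0 drops 1)

14/3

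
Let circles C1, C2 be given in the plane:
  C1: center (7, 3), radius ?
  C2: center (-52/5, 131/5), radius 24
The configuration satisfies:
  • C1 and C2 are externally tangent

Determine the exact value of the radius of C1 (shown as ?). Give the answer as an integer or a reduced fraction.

5

1. [ext C1·C2]  r_C1² + 48r_C1 − 265 = 0  ⇒  r_C1 = 5 (r>0 drops 1)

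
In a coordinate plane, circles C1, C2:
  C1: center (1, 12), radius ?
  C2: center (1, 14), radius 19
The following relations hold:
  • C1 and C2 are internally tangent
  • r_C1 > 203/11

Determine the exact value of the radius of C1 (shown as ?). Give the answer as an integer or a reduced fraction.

1. [int C1,C2]  r_C1² − 38r_C1 + 357 = 0  ⇒  r_C1 = 17 or 21
2. given r_C1 > 203/11: keep 21

21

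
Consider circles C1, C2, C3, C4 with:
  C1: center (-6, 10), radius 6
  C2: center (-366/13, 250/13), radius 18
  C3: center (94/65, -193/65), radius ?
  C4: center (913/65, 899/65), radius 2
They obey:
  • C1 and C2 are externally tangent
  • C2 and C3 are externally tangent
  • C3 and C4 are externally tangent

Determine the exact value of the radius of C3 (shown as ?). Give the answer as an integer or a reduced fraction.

1. [ext C2·C3]  r_C3² + 36r_C3 − 1045 = 0  ⇒  r_C3 = 19 (r>0 drops 1)
2. [ext C3·C4]  r_C3² + 4r_C3 − 437 = 0  ⇒  r_C3 = 19 (r>0 drops 1)

19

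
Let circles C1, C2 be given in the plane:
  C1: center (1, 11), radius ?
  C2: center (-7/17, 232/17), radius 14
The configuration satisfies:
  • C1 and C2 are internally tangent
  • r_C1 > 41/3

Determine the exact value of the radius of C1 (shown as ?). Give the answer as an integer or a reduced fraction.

17

1. [int C1,C2]  r_C1² − 28r_C1 + 187 = 0  ⇒  r_C1 = 11 or 17
2. given r_C1 > 41/3: keep 17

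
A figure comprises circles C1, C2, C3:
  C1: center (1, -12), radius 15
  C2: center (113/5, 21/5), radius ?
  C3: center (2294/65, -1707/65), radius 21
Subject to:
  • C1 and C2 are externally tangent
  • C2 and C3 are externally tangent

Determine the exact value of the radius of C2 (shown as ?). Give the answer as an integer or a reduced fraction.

1. [ext C1·C2]  r_C2² + 30r_C2 − 504 = 0  ⇒  r_C2 = 12 (r>0 drops 1)
2. [ext C2·C3]  r_C2² + 42r_C2 − 648 = 0  ⇒  r_C2 = 12 (r>0 drops 1)

12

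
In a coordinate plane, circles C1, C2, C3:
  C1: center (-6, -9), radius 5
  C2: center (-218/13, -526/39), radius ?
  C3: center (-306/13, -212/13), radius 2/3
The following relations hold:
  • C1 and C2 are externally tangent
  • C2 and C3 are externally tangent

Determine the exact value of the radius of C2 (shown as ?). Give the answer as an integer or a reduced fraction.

20/3

1. [ext C1·C2]  r_C2² + 10r_C2 − 1000/9 = 0  ⇒  r_C2 = 20/3 (r>0 drops 1)
2. [ext C2·C3]  r_C2² + (4/3)r_C2 − 160/3 = 0  ⇒  r_C2 = 20/3 (r>0 drops 1)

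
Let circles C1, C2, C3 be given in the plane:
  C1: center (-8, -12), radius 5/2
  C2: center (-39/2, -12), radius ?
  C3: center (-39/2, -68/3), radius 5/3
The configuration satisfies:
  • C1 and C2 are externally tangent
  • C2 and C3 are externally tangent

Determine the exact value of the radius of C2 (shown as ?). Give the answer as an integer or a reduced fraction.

1. [ext C1·C2]  r_C2² + 5r_C2 − 126 = 0  ⇒  r_C2 = 9 (r>0 drops 1)
2. [ext C2·C3]  r_C2² + (10/3)r_C2 − 111 = 0  ⇒  r_C2 = 9 (r>0 drops 1)

9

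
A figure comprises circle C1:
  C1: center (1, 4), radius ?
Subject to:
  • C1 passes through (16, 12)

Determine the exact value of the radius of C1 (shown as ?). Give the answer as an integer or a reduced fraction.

1. [C1∋P]  r_C1² − 289 = 0  ⇒  r_C1 = 17 (r>0 drops 1)

17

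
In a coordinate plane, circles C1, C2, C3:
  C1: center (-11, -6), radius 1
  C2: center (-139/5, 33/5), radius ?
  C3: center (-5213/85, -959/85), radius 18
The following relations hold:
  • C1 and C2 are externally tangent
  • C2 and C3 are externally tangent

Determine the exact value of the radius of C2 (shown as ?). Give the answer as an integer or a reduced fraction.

20

1. [ext C1·C2]  r_C2² + 2r_C2 − 440 = 0  ⇒  r_C2 = 20 (r>0 drops 1)
2. [ext C2·C3]  r_C2² + 36r_C2 − 1120 = 0  ⇒  r_C2 = 20 (r>0 drops 1)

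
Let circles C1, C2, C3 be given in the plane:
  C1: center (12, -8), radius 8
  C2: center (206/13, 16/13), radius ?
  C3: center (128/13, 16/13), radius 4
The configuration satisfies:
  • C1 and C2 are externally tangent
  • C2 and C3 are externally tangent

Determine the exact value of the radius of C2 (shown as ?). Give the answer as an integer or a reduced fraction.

1. [ext C1·C2]  r_C2² + 16r_C2 − 36 = 0  ⇒  r_C2 = 2 (r>0 drops 1)
2. [ext C2·C3]  r_C2² + 8r_C2 − 20 = 0  ⇒  r_C2 = 2 (r>0 drops 1)

2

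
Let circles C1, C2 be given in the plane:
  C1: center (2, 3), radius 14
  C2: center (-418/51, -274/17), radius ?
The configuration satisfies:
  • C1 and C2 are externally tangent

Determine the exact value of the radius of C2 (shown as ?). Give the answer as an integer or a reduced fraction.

1. [ext C1·C2]  r_C2² + 28r_C2 − 2461/9 = 0  ⇒  r_C2 = 23/3 (r>0 drops 1)

23/3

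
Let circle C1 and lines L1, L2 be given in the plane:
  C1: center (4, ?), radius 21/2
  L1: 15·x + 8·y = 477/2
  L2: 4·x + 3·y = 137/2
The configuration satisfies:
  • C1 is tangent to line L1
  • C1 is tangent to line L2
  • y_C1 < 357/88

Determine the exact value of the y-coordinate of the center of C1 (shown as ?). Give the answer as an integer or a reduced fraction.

1. [C1‖L1]  y_C1² − (357/8)y_C1 = 0  ⇒  y_C1 = 0 or 357/8
2. [C1‖L2]  y_C1² − 35y_C1 = 0  ⇒  y_C1 = 0 or 35

0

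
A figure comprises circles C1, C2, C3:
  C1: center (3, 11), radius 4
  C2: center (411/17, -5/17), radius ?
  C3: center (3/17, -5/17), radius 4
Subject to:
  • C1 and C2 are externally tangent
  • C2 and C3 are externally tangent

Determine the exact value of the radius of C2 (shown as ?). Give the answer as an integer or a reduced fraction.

1. [ext C1·C2]  r_C2² + 8r_C2 − 560 = 0  ⇒  r_C2 = 20 (r>0 drops 1)
2. [ext C2·C3]  r_C2² + 8r_C2 − 560 = 0  ⇒  r_C2 = 20 (r>0 drops 1)

20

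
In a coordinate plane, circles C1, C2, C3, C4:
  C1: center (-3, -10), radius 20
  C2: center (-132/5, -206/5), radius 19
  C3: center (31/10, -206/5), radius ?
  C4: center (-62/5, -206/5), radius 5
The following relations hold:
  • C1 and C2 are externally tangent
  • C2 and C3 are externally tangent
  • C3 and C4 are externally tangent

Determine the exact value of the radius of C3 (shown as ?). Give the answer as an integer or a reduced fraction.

1. [ext C2·C3]  r_C3² + 38r_C3 − 2037/4 = 0  ⇒  r_C3 = 21/2 (r>0 drops 1)
2. [ext C3·C4]  r_C3² + 10r_C3 − 861/4 = 0  ⇒  r_C3 = 21/2 (r>0 drops 1)

21/2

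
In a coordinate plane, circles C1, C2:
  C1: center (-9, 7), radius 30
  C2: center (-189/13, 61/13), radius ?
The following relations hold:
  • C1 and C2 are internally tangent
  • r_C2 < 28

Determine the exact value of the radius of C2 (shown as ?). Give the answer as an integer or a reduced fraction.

1. [int C1,C2]  r_C2² − 60r_C2 + 864 = 0  ⇒  r_C2 = 24 or 36
2. given r_C2 < 28: keep 24

24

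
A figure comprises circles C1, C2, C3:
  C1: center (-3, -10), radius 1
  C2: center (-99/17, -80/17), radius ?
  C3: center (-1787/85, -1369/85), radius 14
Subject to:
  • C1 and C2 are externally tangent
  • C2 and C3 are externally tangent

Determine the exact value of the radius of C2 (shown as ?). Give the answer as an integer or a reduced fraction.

1. [ext C1·C2]  r_C2² + 2r_C2 − 35 = 0  ⇒  r_C2 = 5 (r>0 drops 1)
2. [ext C2·C3]  r_C2² + 28r_C2 − 165 = 0  ⇒  r_C2 = 5 (r>0 drops 1)

5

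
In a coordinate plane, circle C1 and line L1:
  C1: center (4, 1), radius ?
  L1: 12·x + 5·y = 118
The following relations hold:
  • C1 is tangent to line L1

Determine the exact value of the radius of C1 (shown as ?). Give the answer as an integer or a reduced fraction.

1. [C1‖L1]  r_C1² − 25 = 0  ⇒  r_C1 = 5 (r>0 drops 1)

5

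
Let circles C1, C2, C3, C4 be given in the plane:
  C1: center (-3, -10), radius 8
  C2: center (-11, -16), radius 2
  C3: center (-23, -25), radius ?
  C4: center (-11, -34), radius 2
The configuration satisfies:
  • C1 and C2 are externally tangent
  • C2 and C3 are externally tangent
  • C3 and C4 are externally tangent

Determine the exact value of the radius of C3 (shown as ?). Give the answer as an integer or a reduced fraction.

13

1. [ext C2·C3]  r_C3² + 4r_C3 − 221 = 0  ⇒  r_C3 = 13 (r>0 drops 1)
2. [ext C3·C4]  r_C3² + 4r_C3 − 221 = 0  ⇒  r_C3 = 13 (r>0 drops 1)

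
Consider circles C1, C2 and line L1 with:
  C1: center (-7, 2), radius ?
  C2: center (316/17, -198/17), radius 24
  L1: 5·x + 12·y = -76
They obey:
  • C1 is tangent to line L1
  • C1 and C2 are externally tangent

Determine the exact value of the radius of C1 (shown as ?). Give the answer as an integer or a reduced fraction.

5

1. [C1‖L1]  r_C1² − 25 = 0  ⇒  r_C1 = 5 (r>0 drops 1)
2. [ext C1·C2]  r_C1² + 48r_C1 − 265 = 0  ⇒  r_C1 = 5 (r>0 drops 1)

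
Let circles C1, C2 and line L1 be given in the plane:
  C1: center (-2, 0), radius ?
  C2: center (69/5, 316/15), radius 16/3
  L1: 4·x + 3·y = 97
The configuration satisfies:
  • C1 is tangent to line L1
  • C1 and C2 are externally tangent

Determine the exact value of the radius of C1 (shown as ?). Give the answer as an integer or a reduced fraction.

1. [C1‖L1]  r_C1² − 441 = 0  ⇒  r_C1 = 21 (r>0 drops 1)
2. [ext C1·C2]  r_C1² + (32/3)r_C1 − 665 = 0  ⇒  r_C1 = 21 (r>0 drops 1)

21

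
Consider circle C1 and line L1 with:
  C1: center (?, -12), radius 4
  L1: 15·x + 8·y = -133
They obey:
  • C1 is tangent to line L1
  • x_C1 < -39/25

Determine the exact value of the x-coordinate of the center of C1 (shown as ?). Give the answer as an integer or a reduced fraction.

-7

1. [C1‖L1]  x_C1² + (74/15)x_C1 − 217/15 = 0  ⇒  x_C1 = -7 or 31/15
2. given x_C1 < -39/25: keep -7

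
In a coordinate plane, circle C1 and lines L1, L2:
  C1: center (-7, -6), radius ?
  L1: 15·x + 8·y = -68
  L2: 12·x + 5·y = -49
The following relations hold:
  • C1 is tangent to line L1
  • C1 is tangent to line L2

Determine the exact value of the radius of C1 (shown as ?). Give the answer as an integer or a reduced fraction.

1. [C1‖L1]  r_C1² − 25 = 0  ⇒  r_C1 = 5 (r>0 drops 1)
2. [C1‖L2]  r_C1² − 25 = 0  ⇒  r_C1 = 5 (r>0 drops 1)

5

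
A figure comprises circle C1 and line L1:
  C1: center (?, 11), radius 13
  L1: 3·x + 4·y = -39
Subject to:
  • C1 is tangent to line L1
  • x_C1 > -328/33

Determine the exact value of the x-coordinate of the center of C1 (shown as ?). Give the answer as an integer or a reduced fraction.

-6

1. [C1‖L1]  x_C1² + (166/3)x_C1 + 296 = 0  ⇒  x_C1 = -148/3 or -6
2. given x_C1 > -328/33: keep -6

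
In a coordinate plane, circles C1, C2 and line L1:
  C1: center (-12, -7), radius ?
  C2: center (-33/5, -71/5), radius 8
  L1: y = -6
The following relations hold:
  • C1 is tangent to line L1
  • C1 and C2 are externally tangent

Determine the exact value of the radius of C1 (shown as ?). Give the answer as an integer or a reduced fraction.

1. [C1‖L1]  r_C1² − 1 = 0  ⇒  r_C1 = 1 (r>0 drops 1)
2. [ext C1·C2]  r_C1² + 16r_C1 − 17 = 0  ⇒  r_C1 = 1 (r>0 drops 1)

1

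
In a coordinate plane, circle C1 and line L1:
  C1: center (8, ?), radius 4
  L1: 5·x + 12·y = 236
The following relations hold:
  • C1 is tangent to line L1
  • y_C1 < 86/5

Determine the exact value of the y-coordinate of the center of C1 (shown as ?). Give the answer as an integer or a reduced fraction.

12

1. [C1‖L1]  y_C1² − (98/3)y_C1 + 248 = 0  ⇒  y_C1 = 12 or 62/3
2. given y_C1 < 86/5: keep 12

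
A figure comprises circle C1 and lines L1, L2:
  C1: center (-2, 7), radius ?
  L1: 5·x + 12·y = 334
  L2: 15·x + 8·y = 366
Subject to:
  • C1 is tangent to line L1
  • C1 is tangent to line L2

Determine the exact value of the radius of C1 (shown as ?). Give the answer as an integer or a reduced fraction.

1. [C1‖L1]  r_C1² − 400 = 0  ⇒  r_C1 = 20 (r>0 drops 1)
2. [C1‖L2]  r_C1² − 400 = 0  ⇒  r_C1 = 20 (r>0 drops 1)

20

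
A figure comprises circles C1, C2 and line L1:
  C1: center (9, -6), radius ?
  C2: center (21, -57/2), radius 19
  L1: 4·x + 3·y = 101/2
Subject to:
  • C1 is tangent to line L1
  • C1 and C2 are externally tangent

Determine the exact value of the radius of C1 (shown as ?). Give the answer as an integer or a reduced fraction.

13/2

1. [C1‖L1]  r_C1² − 169/4 = 0  ⇒  r_C1 = 13/2 (r>0 drops 1)
2. [ext C1·C2]  r_C1² + 38r_C1 − 1157/4 = 0  ⇒  r_C1 = 13/2 (r>0 drops 1)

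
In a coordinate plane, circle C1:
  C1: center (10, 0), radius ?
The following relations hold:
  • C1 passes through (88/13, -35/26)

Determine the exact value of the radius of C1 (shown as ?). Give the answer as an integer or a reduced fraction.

7/2

1. [C1∋P]  r_C1² − 49/4 = 0  ⇒  r_C1 = 7/2 (r>0 drops 1)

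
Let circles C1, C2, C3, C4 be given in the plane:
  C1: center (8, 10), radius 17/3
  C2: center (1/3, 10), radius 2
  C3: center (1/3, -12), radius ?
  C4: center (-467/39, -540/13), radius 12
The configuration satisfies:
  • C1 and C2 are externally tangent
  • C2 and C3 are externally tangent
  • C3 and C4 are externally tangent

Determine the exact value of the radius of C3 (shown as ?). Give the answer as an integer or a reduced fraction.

1. [ext C2·C3]  r_C3² + 4r_C3 − 480 = 0  ⇒  r_C3 = 20 (r>0 drops 1)
2. [ext C3·C4]  r_C3² + 24r_C3 − 880 = 0  ⇒  r_C3 = 20 (r>0 drops 1)

20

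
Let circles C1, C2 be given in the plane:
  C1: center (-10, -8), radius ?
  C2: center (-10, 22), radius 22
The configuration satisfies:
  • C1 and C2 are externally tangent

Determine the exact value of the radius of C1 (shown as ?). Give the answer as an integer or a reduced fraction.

8

1. [ext C1·C2]  r_C1² + 44r_C1 − 416 = 0  ⇒  r_C1 = 8 (r>0 drops 1)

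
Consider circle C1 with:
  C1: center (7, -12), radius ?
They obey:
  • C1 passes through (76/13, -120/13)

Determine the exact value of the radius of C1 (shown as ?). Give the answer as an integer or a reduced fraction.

3

1. [C1∋P]  r_C1² − 9 = 0  ⇒  r_C1 = 3 (r>0 drops 1)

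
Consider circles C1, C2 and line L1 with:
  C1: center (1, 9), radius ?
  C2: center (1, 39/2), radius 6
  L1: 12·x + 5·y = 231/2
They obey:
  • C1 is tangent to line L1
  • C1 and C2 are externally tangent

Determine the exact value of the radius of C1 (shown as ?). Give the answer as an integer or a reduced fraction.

9/2

1. [C1‖L1]  r_C1² − 81/4 = 0  ⇒  r_C1 = 9/2 (r>0 drops 1)
2. [ext C1·C2]  r_C1² + 12r_C1 − 297/4 = 0  ⇒  r_C1 = 9/2 (r>0 drops 1)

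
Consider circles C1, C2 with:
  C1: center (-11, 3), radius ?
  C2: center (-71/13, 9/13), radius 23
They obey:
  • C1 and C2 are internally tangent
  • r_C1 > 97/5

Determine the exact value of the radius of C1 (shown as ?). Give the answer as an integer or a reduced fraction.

29

1. [int C1,C2]  r_C1² − 46r_C1 + 493 = 0  ⇒  r_C1 = 17 or 29
2. given r_C1 > 97/5: keep 29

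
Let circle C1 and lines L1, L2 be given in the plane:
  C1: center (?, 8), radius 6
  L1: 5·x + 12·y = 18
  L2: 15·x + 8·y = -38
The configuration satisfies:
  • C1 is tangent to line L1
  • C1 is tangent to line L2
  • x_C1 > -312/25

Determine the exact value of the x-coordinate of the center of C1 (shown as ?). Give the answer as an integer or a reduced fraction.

0

1. [C1‖L1]  x_C1² + (156/5)x_C1 = 0  ⇒  x_C1 = -156/5 or 0
2. [C1‖L2]  x_C1² + (68/5)x_C1 = 0  ⇒  x_C1 = -68/5 or 0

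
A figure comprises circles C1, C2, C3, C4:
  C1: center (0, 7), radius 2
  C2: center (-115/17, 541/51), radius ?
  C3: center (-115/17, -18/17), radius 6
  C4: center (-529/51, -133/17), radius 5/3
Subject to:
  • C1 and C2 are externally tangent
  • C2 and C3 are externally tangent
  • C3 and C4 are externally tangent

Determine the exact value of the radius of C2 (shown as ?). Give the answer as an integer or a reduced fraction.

17/3

1. [ext C1·C2]  r_C2² + 4r_C2 − 493/9 = 0  ⇒  r_C2 = 17/3 (r>0 drops 1)
2. [ext C2·C3]  r_C2² + 12r_C2 − 901/9 = 0  ⇒  r_C2 = 17/3 (r>0 drops 1)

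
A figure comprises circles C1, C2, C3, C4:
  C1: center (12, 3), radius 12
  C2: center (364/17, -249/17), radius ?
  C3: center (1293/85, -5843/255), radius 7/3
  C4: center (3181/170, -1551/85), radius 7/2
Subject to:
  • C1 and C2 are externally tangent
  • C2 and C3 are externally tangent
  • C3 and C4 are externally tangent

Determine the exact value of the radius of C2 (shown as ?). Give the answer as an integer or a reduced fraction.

8

1. [ext C1·C2]  r_C2² + 24r_C2 − 256 = 0  ⇒  r_C2 = 8 (r>0 drops 1)
2. [ext C2·C3]  r_C2² + (14/3)r_C2 − 304/3 = 0  ⇒  r_C2 = 8 (r>0 drops 1)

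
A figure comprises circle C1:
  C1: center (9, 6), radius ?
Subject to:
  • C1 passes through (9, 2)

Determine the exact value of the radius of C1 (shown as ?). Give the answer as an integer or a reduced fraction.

4

1. [C1∋P]  r_C1² − 16 = 0  ⇒  r_C1 = 4 (r>0 drops 1)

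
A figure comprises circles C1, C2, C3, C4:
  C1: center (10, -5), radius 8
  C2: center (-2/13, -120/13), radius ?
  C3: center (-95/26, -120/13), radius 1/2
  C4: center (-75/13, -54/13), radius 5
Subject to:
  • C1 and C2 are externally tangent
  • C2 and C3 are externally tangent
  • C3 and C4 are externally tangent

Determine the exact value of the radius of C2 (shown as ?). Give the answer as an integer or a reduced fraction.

3

1. [ext C1·C2]  r_C2² + 16r_C2 − 57 = 0  ⇒  r_C2 = 3 (r>0 drops 1)
2. [ext C2·C3]  r_C2² + 1r_C2 − 12 = 0  ⇒  r_C2 = 3 (r>0 drops 1)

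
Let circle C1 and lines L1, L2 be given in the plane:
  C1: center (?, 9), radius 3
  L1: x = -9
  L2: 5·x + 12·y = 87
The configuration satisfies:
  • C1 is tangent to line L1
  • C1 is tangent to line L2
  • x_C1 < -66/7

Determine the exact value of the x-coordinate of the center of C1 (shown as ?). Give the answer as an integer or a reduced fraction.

-12

1. [C1‖L1]  x_C1² + 18x_C1 + 72 = 0  ⇒  x_C1 = -12 or -6
2. [C1‖L2]  x_C1² + (42/5)x_C1 − 216/5 = 0  ⇒  x_C1 = -12 or 18/5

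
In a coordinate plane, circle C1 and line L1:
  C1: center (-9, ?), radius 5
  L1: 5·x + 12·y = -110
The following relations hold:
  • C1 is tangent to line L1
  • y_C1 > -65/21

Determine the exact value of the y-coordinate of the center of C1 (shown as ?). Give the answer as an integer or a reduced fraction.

1. [C1‖L1]  y_C1² + (65/6)y_C1 = 0  ⇒  y_C1 = -65/6 or 0
2. given y_C1 > -65/21: keep 0

0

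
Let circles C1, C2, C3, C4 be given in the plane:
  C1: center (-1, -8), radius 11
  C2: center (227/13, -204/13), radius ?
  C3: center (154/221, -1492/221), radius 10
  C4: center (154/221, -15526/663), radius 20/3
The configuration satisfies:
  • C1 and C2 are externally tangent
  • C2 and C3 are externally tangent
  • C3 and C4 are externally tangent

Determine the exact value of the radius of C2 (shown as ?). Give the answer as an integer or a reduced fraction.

9

1. [ext C1·C2]  r_C2² + 22r_C2 − 279 = 0  ⇒  r_C2 = 9 (r>0 drops 1)
2. [ext C2·C3]  r_C2² + 20r_C2 − 261 = 0  ⇒  r_C2 = 9 (r>0 drops 1)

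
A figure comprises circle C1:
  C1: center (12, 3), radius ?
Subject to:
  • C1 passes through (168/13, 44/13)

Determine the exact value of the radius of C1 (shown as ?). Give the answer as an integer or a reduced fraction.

1. [C1∋P]  r_C1² − 1 = 0  ⇒  r_C1 = 1 (r>0 drops 1)

1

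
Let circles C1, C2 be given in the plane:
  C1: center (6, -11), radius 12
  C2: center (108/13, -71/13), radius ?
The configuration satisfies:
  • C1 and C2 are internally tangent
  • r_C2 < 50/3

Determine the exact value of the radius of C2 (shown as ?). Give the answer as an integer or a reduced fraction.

6

1. [int C1,C2]  r_C2² − 24r_C2 + 108 = 0  ⇒  r_C2 = 6 or 18
2. given r_C2 < 50/3: keep 6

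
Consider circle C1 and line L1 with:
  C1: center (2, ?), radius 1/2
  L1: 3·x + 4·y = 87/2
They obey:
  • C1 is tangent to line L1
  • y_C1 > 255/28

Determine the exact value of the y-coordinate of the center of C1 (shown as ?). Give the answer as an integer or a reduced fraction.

1. [C1‖L1]  y_C1² − (75/4)y_C1 + 175/2 = 0  ⇒  y_C1 = 35/4 or 10
2. given y_C1 > 255/28: keep 10

10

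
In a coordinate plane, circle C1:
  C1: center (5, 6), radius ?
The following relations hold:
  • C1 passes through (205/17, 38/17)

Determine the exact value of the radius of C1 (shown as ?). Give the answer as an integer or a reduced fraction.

8

1. [C1∋P]  r_C1² − 64 = 0  ⇒  r_C1 = 8 (r>0 drops 1)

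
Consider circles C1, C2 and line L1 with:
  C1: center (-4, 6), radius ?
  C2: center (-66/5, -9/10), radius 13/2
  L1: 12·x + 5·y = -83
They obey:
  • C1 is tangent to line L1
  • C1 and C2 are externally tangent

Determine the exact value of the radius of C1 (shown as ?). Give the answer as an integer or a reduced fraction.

1. [C1‖L1]  r_C1² − 25 = 0  ⇒  r_C1 = 5 (r>0 drops 1)
2. [ext C1·C2]  r_C1² + 13r_C1 − 90 = 0  ⇒  r_C1 = 5 (r>0 drops 1)

5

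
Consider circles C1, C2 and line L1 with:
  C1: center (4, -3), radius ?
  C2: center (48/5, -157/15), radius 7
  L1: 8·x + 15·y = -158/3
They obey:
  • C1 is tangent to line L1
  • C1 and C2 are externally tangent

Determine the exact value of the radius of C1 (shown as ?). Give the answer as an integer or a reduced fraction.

1. [C1‖L1]  r_C1² − 49/9 = 0  ⇒  r_C1 = 7/3 (r>0 drops 1)
2. [ext C1·C2]  r_C1² + 14r_C1 − 343/9 = 0  ⇒  r_C1 = 7/3 (r>0 drops 1)

7/3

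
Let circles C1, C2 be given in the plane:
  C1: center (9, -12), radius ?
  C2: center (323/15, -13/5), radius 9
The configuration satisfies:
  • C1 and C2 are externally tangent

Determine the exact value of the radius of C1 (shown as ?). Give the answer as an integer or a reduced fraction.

1. [ext C1·C2]  r_C1² + 18r_C1 − 1480/9 = 0  ⇒  r_C1 = 20/3 (r>0 drops 1)

20/3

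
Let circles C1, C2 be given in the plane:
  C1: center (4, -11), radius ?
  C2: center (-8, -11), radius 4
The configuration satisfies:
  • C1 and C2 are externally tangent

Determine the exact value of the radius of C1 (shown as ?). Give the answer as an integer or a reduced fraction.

1. [ext C1·C2]  r_C1² + 8r_C1 − 128 = 0  ⇒  r_C1 = 8 (r>0 drops 1)

8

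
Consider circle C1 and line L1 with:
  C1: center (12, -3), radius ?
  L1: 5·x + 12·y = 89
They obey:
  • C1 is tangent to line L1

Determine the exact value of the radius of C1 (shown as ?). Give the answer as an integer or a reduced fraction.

1. [C1‖L1]  r_C1² − 25 = 0  ⇒  r_C1 = 5 (r>0 drops 1)

5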